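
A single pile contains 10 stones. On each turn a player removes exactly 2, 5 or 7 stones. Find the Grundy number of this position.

0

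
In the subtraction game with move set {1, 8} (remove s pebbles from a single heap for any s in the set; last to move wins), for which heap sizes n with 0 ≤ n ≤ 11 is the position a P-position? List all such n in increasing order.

0, 2, 4, 6, 9, 11

Compute g(0), g(1), … for moves {1, 8}:
g(0) = mex{} = 0
g(1) = mex{0} = 1
g(2) = mex{1} = 0
g(3) = mex{0} = 1
g(4) = mex{1} = 0
g(5) = mex{0} = 1
g(6) = mex{1} = 0
g(7) = mex{0} = 1
g(8) = mex{0,1} = 2
g(9) = mex{1,2} = 0
g(10) = mex{0} = 1
g(11) = mex{1} = 0
The P-positions (g = 0) in 0..11 are 0, 2, 4, 6, 9, 11.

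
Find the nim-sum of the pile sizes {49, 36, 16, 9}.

Compute the nim-sum pairwise:
49 ^ 36 = 21
21 ^ 16 = 5
5 ^ 9 = 12

12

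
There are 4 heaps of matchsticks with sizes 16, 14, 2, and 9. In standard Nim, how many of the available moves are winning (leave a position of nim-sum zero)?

1

Compute the nim-sum pairwise:
16 ^ 14 = 30
30 ^ 2 = 28
28 ^ 9 = 21
The overall nim-sum is X = 21. A heap of size p has a winning move iff p XOR X < p (reduce it to p XOR X).
  16: 16 XOR 21 = 5 < 16 — winning move (to 5).
  14: 14 XOR 21 = 27 ≥ 14 — no move.
  2: 2 XOR 21 = 23 ≥ 2 — no move.
  9: 9 XOR 21 = 28 ≥ 9 — no move.
That gives 1 winning move.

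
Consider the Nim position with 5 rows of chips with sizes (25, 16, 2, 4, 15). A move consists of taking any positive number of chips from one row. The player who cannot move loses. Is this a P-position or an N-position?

P-position

Nim-sum: 25 XOR 16 XOR 2 XOR 4 XOR 15 = 0.
The nim-sum is 0, so this is a P-position: the player to move is in a losing position under optimal play.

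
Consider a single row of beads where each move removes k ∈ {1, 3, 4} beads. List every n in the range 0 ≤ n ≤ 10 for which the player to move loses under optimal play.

0, 2, 7, 9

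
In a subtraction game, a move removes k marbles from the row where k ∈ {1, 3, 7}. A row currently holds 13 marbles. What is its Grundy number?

1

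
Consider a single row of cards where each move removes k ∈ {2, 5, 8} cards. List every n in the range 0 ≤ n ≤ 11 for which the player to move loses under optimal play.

Build the Grundy sequence with g(k) = mex{g(k−s) : s ∈ {2, 5, 8}, s ≤ k}:
g(0) = mex{} = 0
g(1) = mex{} = 0
g(2) = mex{0} = 1
g(3) = mex{0} = 1
g(4) = mex{1} = 0
g(5) = mex{0,1} = 2
g(6) = mex{0} = 1
g(7) = mex{1,2} = 0
g(8) = mex{0,1} = 2
g(9) = mex{0} = 1
g(10) = mex{1,2} = 0
g(11) = mex{1} = 0
The P-positions (g = 0) in 0..11 are 0, 1, 4, 7, 10, 11.

0, 1, 4, 7, 10, 11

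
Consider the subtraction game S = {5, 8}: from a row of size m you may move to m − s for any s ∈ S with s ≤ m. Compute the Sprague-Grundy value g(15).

0

Compute g(0), g(1), … for moves {5, 8}:
k:     0  1  2  3  4  5  6  7  8  9 10 11 12 13 14 15
g(k):  0  0  0  0  0  1  1  1  1  1  2  2  2  0  0  0
So g(15) = 0.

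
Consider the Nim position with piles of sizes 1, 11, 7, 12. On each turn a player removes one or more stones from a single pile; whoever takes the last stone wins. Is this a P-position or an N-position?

N-position

Nim-sum: 1 ⊕ 11 ⊕ 7 ⊕ 12 = 1.
The nim-sum is 1 ≠ 0, so this is an N-position: the player to move can win.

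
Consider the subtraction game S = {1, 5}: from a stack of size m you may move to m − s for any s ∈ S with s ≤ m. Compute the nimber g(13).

Compute g(0), g(1), … for moves {1, 5}:
g(0) = mex{} = 0
g(1) = mex{0} = 1
g(2) = mex{1} = 0
g(3) = mex{0} = 1
g(4) = mex{1} = 0
g(5) = mex{0} = 1
g(6) = mex{1} = 0
g(7) = mex{0} = 1
g(8) = mex{1} = 0
g(9) = mex{0} = 1
g(10) = mex{1} = 0
g(11) = mex{0} = 1
g(12) = mex{1} = 0
g(13) = mex{0} = 1
So g(13) = 1.

1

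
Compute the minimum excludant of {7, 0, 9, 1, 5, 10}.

The values 0, 1 are all present; 2 is the first non-negative integer missing from the set.

2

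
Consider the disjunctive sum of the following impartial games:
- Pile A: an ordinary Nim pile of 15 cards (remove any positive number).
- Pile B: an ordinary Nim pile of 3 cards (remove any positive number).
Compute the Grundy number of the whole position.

Pile A is a plain Nim pile of size 15, so its Grundy value is 15.
Pile B is a plain Nim pile of size 3, so its Grundy value is 3.
By the Sprague-Grundy theorem, the Grundy value of a sum of independent games is the XOR of the component values.
Combined value = 15 ⊕ 3 = 12.

12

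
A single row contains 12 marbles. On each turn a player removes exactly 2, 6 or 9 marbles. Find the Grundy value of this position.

Grundy values for subtraction set {2, 6, 9}:
g(0) = mex{} = 0
g(1) = mex{} = 0
g(2) = mex{0} = 1
g(3) = mex{0} = 1
g(4) = mex{1} = 0
g(5) = mex{1} = 0
g(6) = mex{0} = 1
g(7) = mex{0} = 1
g(8) = mex{1} = 0
g(9) = mex{0,1} = 2
g(10) = mex{0} = 1
g(11) = mex{0,1,2} = 3
g(12) = mex{1} = 0
So g(12) = 0.

0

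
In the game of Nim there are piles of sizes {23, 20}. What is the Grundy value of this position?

Compute the nim-sum pairwise:
23 ⊕ 20 = 3

3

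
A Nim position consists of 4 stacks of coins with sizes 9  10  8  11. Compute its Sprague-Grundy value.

Nim-sum: 9 XOR 10 XOR 8 XOR 11 = 0.

0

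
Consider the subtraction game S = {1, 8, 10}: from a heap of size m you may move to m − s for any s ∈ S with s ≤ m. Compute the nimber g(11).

0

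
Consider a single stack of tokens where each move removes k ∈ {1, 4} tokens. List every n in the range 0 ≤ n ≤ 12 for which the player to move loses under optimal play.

0, 2, 5, 7, 10, 12

Grundy values for subtraction set {1, 4}:
g(0) = mex{} = 0
g(1) = mex{0} = 1
g(2) = mex{1} = 0
g(3) = mex{0} = 1
g(4) = mex{0,1} = 2
g(5) = mex{1,2} = 0
g(6) = mex{0} = 1
g(7) = mex{1} = 0
g(8) = mex{0,2} = 1
g(9) = mex{0,1} = 2
g(10) = mex{1,2} = 0
g(11) = mex{0} = 1
g(12) = mex{1} = 0
The P-positions (g = 0) in 0..12 are 0, 2, 5, 7, 10, 12.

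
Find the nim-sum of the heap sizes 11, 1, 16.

26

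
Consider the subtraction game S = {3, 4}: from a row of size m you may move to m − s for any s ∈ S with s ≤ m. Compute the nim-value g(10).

Build the Grundy sequence with g(k) = mex{g(k−s) : s ∈ {3, 4}, s ≤ k}:
k:     0  1  2  3  4  5  6  7  8  9 10
g(k):  0  0  0  1  1  1  2  0  0  0  1
So g(10) = 1.

1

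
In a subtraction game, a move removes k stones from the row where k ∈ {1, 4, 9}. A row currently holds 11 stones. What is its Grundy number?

1

Grundy values for subtraction set {1, 4, 9}:
g(0) = mex{} = 0
g(1) = mex{0} = 1
g(2) = mex{1} = 0
g(3) = mex{0} = 1
g(4) = mex{0,1} = 2
g(5) = mex{1,2} = 0
g(6) = mex{0} = 1
g(7) = mex{1} = 0
g(8) = mex{0,2} = 1
g(9) = mex{0,1} = 2
g(10) = mex{1,2} = 0
g(11) = mex{0} = 1
So g(11) = 1.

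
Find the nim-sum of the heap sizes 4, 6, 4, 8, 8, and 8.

14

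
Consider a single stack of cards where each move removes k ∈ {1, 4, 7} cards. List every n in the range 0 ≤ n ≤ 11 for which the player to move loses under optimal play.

Compute g(0), g(1), … for moves {1, 4, 7}:
k:     0  1  2  3  4  5  6  7  8  9 10 11
g(k):  0  1  0  1  2  0  1  2  0  1  0  1
The P-positions (g = 0) in 0..11 are 0, 2, 5, 8, 10.

0, 2, 5, 8, 10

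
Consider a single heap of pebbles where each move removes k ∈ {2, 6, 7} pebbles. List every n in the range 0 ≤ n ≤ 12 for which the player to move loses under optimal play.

0, 1, 4, 5, 9

Compute g(0), g(1), … for moves {2, 6, 7}:
g(0) = mex{} = 0
g(1) = mex{} = 0
g(2) = mex{0} = 1
g(3) = mex{0} = 1
g(4) = mex{1} = 0
g(5) = mex{1} = 0
g(6) = mex{0} = 1
g(7) = mex{0} = 1
g(8) = mex{0,1} = 2
g(9) = mex{1} = 0
g(10) = mex{0,1,2} = 3
g(11) = mex{0} = 1
g(12) = mex{0,1,3} = 2
The P-positions (g = 0) in 0..12 are 0, 1, 4, 5, 9.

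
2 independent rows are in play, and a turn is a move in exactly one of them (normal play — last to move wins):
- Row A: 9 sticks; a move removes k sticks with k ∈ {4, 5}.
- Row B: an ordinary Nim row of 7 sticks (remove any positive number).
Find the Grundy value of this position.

For row A, compute g(0), g(1), … with moves {4, 5}:
k:     0  1  2  3  4  5  6  7  8  9
g(k):  0  0  0  0  1  1  1  1  2  0
So g(9) = 0.
Row B is a plain Nim row of size 7, so its Grundy value is 7.
By the Sprague-Grundy theorem, the Grundy value of a sum of independent games is the XOR of the component values.
Combined value = 0 XOR 7 = 7.

7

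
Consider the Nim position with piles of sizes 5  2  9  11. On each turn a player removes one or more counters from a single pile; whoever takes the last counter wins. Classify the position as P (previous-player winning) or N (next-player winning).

Compute the nim-sum pairwise:
5 XOR 2 = 7
7 XOR 9 = 14
14 XOR 11 = 5
The nim-sum is 5 ≠ 0, so this is an N-position: the player to move can win.

N-position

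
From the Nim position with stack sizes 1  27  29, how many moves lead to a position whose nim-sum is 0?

1

Compute the nim-sum pairwise:
1 ^ 27 = 26
26 ^ 29 = 7
The overall nim-sum is X = 7. A stack of size p has a winning move iff p XOR X < p (reduce it to p XOR X).
  1: 1 XOR 7 = 6 ≥ 1 — no move.
  27: 27 XOR 7 = 28 ≥ 27 — no move.
  29: 29 XOR 7 = 26 < 29 — winning move (to 26).
That gives 1 winning move.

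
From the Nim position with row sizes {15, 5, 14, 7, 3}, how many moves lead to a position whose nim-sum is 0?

0

In binary:
  1111  (15)
  0101  (5)
  1110  (14)
  0111  (7)
  0011  (3)
  ----
  0000  (0)
The nim-sum is already 0, so every move leaves a nonzero nim-sum — there are no winning moves.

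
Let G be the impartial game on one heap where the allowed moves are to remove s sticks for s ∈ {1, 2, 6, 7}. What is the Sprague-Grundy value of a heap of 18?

2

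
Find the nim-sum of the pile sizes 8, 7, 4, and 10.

Bitwise XOR of the heap sizes:
  1000  (8)
  0111  (7)
  0100  (4)
  1010  (10)
  ----
  0001  (1)

1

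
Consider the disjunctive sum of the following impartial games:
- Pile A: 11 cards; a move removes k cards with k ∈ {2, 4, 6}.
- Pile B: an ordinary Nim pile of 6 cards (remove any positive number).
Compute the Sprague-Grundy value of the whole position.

7

Grundy values for pile A (subtraction set {2, 4, 6}):
g(0) = mex{} = 0
g(1) = mex{} = 0
g(2) = mex{0} = 1
g(3) = mex{0} = 1
g(4) = mex{0,1} = 2
g(5) = mex{0,1} = 2
g(6) = mex{0,1,2} = 3
g(7) = mex{0,1,2} = 3
g(8) = mex{1,2,3} = 0
g(9) = mex{1,2,3} = 0
g(10) = mex{0,2,3} = 1
g(11) = mex{0,2,3} = 1
So g(11) = 1.
Pile B is a plain Nim pile of size 6, so its Grundy value is 6.
By the Sprague-Grundy theorem, the Grundy value of a sum of independent games is the XOR of the component values.
Combined value = 1 ⊕ 6 = 7.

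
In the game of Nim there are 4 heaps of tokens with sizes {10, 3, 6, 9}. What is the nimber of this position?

Nim-sum: 10 ⊕ 3 ⊕ 6 ⊕ 9 = 6.

6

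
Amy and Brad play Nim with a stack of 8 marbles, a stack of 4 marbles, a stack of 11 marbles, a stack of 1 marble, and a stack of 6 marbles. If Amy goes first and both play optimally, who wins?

Brad wins

Nim-sum: 8 XOR 4 XOR 11 XOR 1 XOR 6 = 0.
The nim-sum is 0, so this is a P-position: the player to move is in a losing position under optimal play; Amy is about to move from it and so loses — Brad wins.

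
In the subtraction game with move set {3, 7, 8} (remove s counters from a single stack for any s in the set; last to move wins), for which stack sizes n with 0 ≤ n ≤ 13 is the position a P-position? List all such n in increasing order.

Compute g(0), g(1), … for moves {3, 7, 8}:
g(0) = mex{} = 0
g(1) = mex{} = 0
g(2) = mex{} = 0
g(3) = mex{0} = 1
g(4) = mex{0} = 1
g(5) = mex{0} = 1
g(6) = mex{1} = 0
g(7) = mex{0,1} = 2
g(8) = mex{0,1} = 2
g(9) = mex{0} = 1
g(10) = mex{0,1,2} = 3
g(11) = mex{1,2} = 0
g(12) = mex{1} = 0
g(13) = mex{0,1,3} = 2
The P-positions (g = 0) in 0..13 are 0, 1, 2, 6, 11, 12.

0, 1, 2, 6, 11, 12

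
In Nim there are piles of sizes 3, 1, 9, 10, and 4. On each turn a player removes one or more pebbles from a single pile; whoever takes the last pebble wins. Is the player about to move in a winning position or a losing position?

Winning position

Nim-sum: 3 ⊕ 1 ⊕ 9 ⊕ 10 ⊕ 4 = 5.
The nim-sum is 5 ≠ 0, so this is an N-position: the player to move can win.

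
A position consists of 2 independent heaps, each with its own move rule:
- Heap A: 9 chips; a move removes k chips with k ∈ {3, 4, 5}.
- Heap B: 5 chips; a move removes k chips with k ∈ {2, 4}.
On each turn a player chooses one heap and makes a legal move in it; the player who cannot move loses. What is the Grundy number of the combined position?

2

For heap A, compute g(0), g(1), … with moves {3, 4, 5}:
g(0) = mex{} = 0
g(1) = mex{} = 0
g(2) = mex{} = 0
g(3) = mex{0} = 1
g(4) = mex{0} = 1
g(5) = mex{0} = 1
g(6) = mex{0,1} = 2
g(7) = mex{0,1} = 2
g(8) = mex{1} = 0
g(9) = mex{1,2} = 0
So g(9) = 0.
For heap B, compute g(0), g(1), … with moves {2, 4}:
g(0) = mex{} = 0
g(1) = mex{} = 0
g(2) = mex{0} = 1
g(3) = mex{0} = 1
g(4) = mex{0,1} = 2
g(5) = mex{0,1} = 2
So g(5) = 2.
The value of a disjunctive sum is the nim-sum of the parts.
Combined value = 0 XOR 2 = 2.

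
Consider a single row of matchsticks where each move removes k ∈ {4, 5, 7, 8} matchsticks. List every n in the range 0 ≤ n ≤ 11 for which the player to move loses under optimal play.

Build the Grundy sequence with g(k) = mex{g(k−s) : s ∈ {4, 5, 7, 8}, s ≤ k}:
g(0) = mex{} = 0
g(1) = mex{} = 0
g(2) = mex{} = 0
g(3) = mex{} = 0
g(4) = mex{0} = 1
g(5) = mex{0} = 1
g(6) = mex{0} = 1
g(7) = mex{0} = 1
g(8) = mex{0,1} = 2
g(9) = mex{0,1} = 2
g(10) = mex{0,1} = 2
g(11) = mex{0,1} = 2
The P-positions (g = 0) in 0..11 are 0, 1, 2, 3.

0, 1, 2, 3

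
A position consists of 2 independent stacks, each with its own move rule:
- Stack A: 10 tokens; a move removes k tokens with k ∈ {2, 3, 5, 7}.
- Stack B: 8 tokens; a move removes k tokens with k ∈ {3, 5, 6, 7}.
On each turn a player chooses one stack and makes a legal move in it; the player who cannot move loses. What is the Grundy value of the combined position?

2

Build the Grundy sequence for stack A with g(k) = mex{g(k−s) : s ∈ {2, 3, 5, 7}, s ≤ k}:
g(0) = mex{} = 0
g(1) = mex{} = 0
g(2) = mex{0} = 1
g(3) = mex{0} = 1
g(4) = mex{0,1} = 2
g(5) = mex{0,1} = 2
g(6) = mex{0,1,2} = 3
g(7) = mex{0,1,2} = 3
g(8) = mex{0,1,2,3} = 4
g(9) = mex{1,2,3} = 0
g(10) = mex{1,2,3,4} = 0
So g(10) = 0.
For stack B, compute g(0), g(1), … with moves {3, 5, 6, 7}:
k:     0  1  2  3  4  5  6  7  8
g(k):  0  0  0  1  1  1  2  2  2
So g(8) = 2.
The value of a disjunctive sum is the nim-sum of the parts.
Combined value = 0 XOR 2 = 2.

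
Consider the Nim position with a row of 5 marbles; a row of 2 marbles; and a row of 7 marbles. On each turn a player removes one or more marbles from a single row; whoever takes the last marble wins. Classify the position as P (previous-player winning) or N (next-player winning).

Compute the nim-sum pairwise:
5 ^ 2 = 7
7 ^ 7 = 0
The nim-sum is 0, so this is a P-position: the player to move is in a losing position under optimal play.

P-position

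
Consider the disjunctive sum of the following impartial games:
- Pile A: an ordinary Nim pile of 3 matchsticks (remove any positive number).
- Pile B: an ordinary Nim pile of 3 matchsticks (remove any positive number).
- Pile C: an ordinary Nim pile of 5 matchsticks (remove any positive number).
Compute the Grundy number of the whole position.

5

Pile A is a plain Nim pile of size 3, so its Grundy value is 3.
Pile B is a plain Nim pile of size 3, so its Grundy value is 3.
Pile C is a plain Nim pile of size 5, so its Grundy value is 5.
The value of a disjunctive sum is the nim-sum of the parts.
Combined value = 3 ⊕ 3 ⊕ 5 = 5.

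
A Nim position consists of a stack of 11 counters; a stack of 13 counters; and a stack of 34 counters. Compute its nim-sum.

In binary:
  001011  (11)
  001101  (13)
  100010  (34)
  ------
  100100  (36)

36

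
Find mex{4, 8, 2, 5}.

0 is not in the set, so the mex is 0.

0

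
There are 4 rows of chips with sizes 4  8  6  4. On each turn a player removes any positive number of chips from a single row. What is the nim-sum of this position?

14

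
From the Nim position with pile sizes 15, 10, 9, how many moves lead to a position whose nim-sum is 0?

3

Nim-sum: 15 ^ 10 ^ 9 = 12.
The overall nim-sum is X = 12. A pile of size p has a winning move iff p XOR X < p (reduce it to p XOR X).
  15: 15 XOR 12 = 3 < 15 — winning move (to 3).
  10: 10 XOR 12 = 6 < 10 — winning move (to 6).
  9: 9 XOR 12 = 5 < 9 — winning move (to 5).
That gives 3 winning moves.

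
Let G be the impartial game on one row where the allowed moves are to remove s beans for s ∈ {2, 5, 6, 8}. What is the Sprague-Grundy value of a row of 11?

Build the Grundy sequence with g(k) = mex{g(k−s) : s ∈ {2, 5, 6, 8}, s ≤ k}:
k:     0  1  2  3  4  5  6  7  8  9 10 11
g(k):  0  0  1  1  0  2  1  3  2  2  3  0
So g(11) = 0.

0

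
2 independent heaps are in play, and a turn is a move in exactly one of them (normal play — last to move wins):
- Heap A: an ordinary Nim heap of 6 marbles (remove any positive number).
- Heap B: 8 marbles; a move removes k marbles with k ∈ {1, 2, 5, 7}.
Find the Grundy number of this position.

4

Heap A is a plain Nim heap of size 6, so its Grundy value is 6.
For heap B, compute g(0), g(1), … with moves {1, 2, 5, 7}:
g(0) = mex{} = 0
g(1) = mex{0} = 1
g(2) = mex{0,1} = 2
g(3) = mex{1,2} = 0
g(4) = mex{0,2} = 1
g(5) = mex{0,1} = 2
g(6) = mex{1,2} = 0
g(7) = mex{0,2} = 1
g(8) = mex{0,1} = 2
So g(8) = 2.
By the Sprague-Grundy theorem, the Grundy value of a sum of independent games is the XOR of the component values.
Combined value = 6 XOR 2 = 4.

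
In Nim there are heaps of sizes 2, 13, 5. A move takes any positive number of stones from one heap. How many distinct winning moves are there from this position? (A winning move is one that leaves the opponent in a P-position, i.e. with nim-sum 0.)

Compute the nim-sum pairwise:
2 XOR 13 = 15
15 XOR 5 = 10
The overall nim-sum is X = 10. A heap of size p has a winning move iff p XOR X < p (reduce it to p XOR X).
  2: 2 XOR 10 = 8 ≥ 2 — no move.
  13: 13 XOR 10 = 7 < 13 — winning move (to 7).
  5: 5 XOR 10 = 15 ≥ 5 — no move.
That gives 1 winning move.

1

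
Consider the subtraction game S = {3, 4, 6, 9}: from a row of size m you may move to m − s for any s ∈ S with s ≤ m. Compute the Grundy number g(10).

3

Compute g(0), g(1), … for moves {3, 4, 6, 9}:
g(0) = mex{} = 0
g(1) = mex{} = 0
g(2) = mex{} = 0
g(3) = mex{0} = 1
g(4) = mex{0} = 1
g(5) = mex{0} = 1
g(6) = mex{0,1} = 2
g(7) = mex{0,1} = 2
g(8) = mex{0,1} = 2
g(9) = mex{0,1,2} = 3
g(10) = mex{0,1,2} = 3
So g(10) = 3.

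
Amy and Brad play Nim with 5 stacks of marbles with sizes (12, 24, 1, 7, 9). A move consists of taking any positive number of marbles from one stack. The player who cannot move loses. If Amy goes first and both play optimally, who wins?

Compute the nim-sum pairwise:
12 ^ 24 = 20
20 ^ 1 = 21
21 ^ 7 = 18
18 ^ 9 = 27
The nim-sum is 27 ≠ 0, so this is an N-position: the player to move can win; Amy has a winning move.

Amy wins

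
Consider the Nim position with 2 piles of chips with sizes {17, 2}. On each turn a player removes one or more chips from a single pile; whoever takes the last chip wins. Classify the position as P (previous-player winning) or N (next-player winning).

Nim-sum: 17 ⊕ 2 = 19.
The nim-sum is 19 ≠ 0, so this is an N-position: the player to move can win.

N-position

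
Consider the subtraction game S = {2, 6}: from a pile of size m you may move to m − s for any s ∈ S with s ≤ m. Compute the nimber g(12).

0

Grundy values for subtraction set {2, 6}:
g(0) = mex{} = 0
g(1) = mex{} = 0
g(2) = mex{0} = 1
g(3) = mex{0} = 1
g(4) = mex{1} = 0
g(5) = mex{1} = 0
g(6) = mex{0} = 1
g(7) = mex{0} = 1
g(8) = mex{1} = 0
g(9) = mex{1} = 0
g(10) = mex{0} = 1
g(11) = mex{0} = 1
g(12) = mex{1} = 0
So g(12) = 0.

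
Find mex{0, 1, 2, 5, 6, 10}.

The values 0, 1, 2 are all present; 3 is the first non-negative integer missing from the set.

3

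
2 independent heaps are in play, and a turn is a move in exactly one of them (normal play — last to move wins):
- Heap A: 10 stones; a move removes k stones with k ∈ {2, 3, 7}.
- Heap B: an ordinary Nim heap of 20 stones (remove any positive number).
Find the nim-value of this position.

20

For heap A, compute g(0), g(1), … with moves {2, 3, 7}:
k:     0  1  2  3  4  5  6  7  8  9 10
g(k):  0  0  1  1  2  0  0  1  1  2  0
So g(10) = 0.
Heap B is a plain Nim heap of size 20, so its Grundy value is 20.
By the Sprague-Grundy theorem, the Grundy value of a sum of independent games is the XOR of the component values.
Combined value = 0 XOR 20 = 20.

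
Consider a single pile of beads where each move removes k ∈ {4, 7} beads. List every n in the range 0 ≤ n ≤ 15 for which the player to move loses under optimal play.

0, 1, 2, 3, 11, 12, 13, 14

Grundy values for subtraction set {4, 7}:
k:     0  1  2  3  4  5  6  7  8  9 10 11 12 13 14 15
g(k):  0  0  0  0  1  1  1  1  2  2  2  0  0  0  0  1
The P-positions (g = 0) in 0..15 are 0, 1, 2, 3, 11, 12, 13, 14.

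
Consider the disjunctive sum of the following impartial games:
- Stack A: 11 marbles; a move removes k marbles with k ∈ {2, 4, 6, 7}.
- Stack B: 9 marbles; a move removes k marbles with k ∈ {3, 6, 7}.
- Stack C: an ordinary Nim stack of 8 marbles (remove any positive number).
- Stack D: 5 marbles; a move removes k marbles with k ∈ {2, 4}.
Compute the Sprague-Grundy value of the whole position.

Build the Grundy sequence for stack A with g(k) = mex{g(k−s) : s ∈ {2, 4, 6, 7}, s ≤ k}:
k:     0  1  2  3  4  5  6  7  8  9 10 11
g(k):  0  0  1  1  2  2  3  3  4  0  0  1
So g(11) = 1.
Build the Grundy sequence for stack B with g(k) = mex{g(k−s) : s ∈ {3, 6, 7}, s ≤ k}:
g(0) = mex{} = 0
g(1) = mex{} = 0
g(2) = mex{} = 0
g(3) = mex{0} = 1
g(4) = mex{0} = 1
g(5) = mex{0} = 1
g(6) = mex{0,1} = 2
g(7) = mex{0,1} = 2
g(8) = mex{0,1} = 2
g(9) = mex{0,1,2} = 3
So g(9) = 3.
Stack C is a plain Nim stack of size 8, so its Grundy value is 8.
Grundy values for stack D (subtraction set {2, 4}):
g(0) = mex{} = 0
g(1) = mex{} = 0
g(2) = mex{0} = 1
g(3) = mex{0} = 1
g(4) = mex{0,1} = 2
g(5) = mex{0,1} = 2
So g(5) = 2.
The value of a disjunctive sum is the nim-sum of the parts.
Combined value = 1 XOR 3 XOR 8 XOR 2 = 8.

8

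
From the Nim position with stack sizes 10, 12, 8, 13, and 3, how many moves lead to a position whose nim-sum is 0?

0

Compute the nim-sum pairwise:
10 XOR 12 = 6
6 XOR 8 = 14
14 XOR 13 = 3
3 XOR 3 = 0
The nim-sum is already 0, so every move leaves a nonzero nim-sum — there are no winning moves.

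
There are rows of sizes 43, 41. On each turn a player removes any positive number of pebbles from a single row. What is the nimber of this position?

2

Compute the nim-sum pairwise:
43 XOR 41 = 2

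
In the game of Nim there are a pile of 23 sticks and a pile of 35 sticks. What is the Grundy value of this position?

52

Write each in binary and XOR column by column:
  010111  (23)
  100011  (35)
  ------
  110100  (52)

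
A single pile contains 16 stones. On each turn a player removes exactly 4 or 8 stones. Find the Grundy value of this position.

Grundy values for subtraction set {4, 8}:
k:     0  1  2  3  4  5  6  7  8  9 10 11 12 13 14 15 16
g(k):  0  0  0  0  1  1  1  1  2  2  2  2  0  0  0  0  1
So g(16) = 1.

1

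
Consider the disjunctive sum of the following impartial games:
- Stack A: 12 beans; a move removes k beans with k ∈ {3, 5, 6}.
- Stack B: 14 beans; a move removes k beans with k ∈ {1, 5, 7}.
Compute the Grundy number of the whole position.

Grundy values for stack A (subtraction set {3, 5, 6}):
k:     0  1  2  3  4  5  6  7  8  9 10 11 12
g(k):  0  0  0  1  1  1  2  2  2  0  0  0  1
So g(12) = 1.
For stack B, compute g(0), g(1), … with moves {1, 5, 7}:
k:     0  1  2  3  4  5  6  7  8  9 10 11 12 13 14
g(k):  0  1  0  1  0  1  0  1  0  1  0  1  0  1  0
So g(14) = 0.
The value of a disjunctive sum is the nim-sum of the parts.
Combined value = 1 XOR 0 = 1.

1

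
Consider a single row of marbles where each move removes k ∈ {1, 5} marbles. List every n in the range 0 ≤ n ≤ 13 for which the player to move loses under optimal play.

0, 2, 4, 6, 8, 10, 12

Grundy values for subtraction set {1, 5}:
g(0) = mex{} = 0
g(1) = mex{0} = 1
g(2) = mex{1} = 0
g(3) = mex{0} = 1
g(4) = mex{1} = 0
g(5) = mex{0} = 1
g(6) = mex{1} = 0
g(7) = mex{0} = 1
g(8) = mex{1} = 0
g(9) = mex{0} = 1
g(10) = mex{1} = 0
g(11) = mex{0} = 1
g(12) = mex{1} = 0
g(13) = mex{0} = 1
The P-positions (g = 0) in 0..13 are 0, 2, 4, 6, 8, 10, 12.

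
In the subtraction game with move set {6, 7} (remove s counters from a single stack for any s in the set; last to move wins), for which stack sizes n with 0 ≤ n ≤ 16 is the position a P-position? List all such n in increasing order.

0, 1, 2, 3, 4, 5, 13, 14, 15, 16

Grundy values for subtraction set {6, 7}:
k:     0  1  2  3  4  5  6  7  8  9 10 11 12 13 14 15 16
g(k):  0  0  0  0  0  0  1  1  1  1  1  1  2  0  0  0  0
The P-positions (g = 0) in 0..16 are 0, 1, 2, 3, 4, 5, 13, 14, 15, 16.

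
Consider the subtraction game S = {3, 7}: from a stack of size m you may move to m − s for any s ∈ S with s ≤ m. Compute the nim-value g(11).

0

Build the Grundy sequence with g(k) = mex{g(k−s) : s ∈ {3, 7}, s ≤ k}:
k:     0  1  2  3  4  5  6  7  8  9 10 11
g(k):  0  0  0  1  1  1  0  2  2  1  0  0
So g(11) = 0.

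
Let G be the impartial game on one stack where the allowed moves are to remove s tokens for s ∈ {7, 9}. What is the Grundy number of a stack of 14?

Compute g(0), g(1), … for moves {7, 9}:
g(0) = mex{} = 0
g(1) = mex{} = 0
g(2) = mex{} = 0
g(3) = mex{} = 0
g(4) = mex{} = 0
g(5) = mex{} = 0
g(6) = mex{} = 0
g(7) = mex{0} = 1
g(8) = mex{0} = 1
g(9) = mex{0} = 1
g(10) = mex{0} = 1
g(11) = mex{0} = 1
g(12) = mex{0} = 1
g(13) = mex{0} = 1
g(14) = mex{0,1} = 2
So g(14) = 2.

2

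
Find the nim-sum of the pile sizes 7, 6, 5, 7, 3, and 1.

1

Bitwise XOR of the heap sizes:
  111  (7)
  110  (6)
  101  (5)
  111  (7)
  011  (3)
  001  (1)
  ---
  001  (1)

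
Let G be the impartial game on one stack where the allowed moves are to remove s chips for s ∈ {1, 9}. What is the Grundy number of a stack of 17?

Build the Grundy sequence with g(k) = mex{g(k−s) : s ∈ {1, 9}, s ≤ k}:
k:     0  1  2  3  4  5  6  7  8  9 10 11 12 13 14 15 16 17
g(k):  0  1  0  1  0  1  0  1  0  1  0  1  0  1  0  1  0  1
So g(17) = 1.

1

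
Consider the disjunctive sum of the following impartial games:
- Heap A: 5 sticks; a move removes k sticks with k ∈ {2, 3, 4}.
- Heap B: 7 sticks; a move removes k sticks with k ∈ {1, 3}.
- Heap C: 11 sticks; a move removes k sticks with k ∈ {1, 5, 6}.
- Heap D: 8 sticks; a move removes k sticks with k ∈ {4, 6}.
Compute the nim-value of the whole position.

1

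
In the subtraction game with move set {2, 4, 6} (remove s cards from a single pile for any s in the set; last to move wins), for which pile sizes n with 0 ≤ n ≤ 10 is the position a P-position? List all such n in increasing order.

0, 1, 8, 9

Build the Grundy sequence with g(k) = mex{g(k−s) : s ∈ {2, 4, 6}, s ≤ k}:
g(0) = mex{} = 0
g(1) = mex{} = 0
g(2) = mex{0} = 1
g(3) = mex{0} = 1
g(4) = mex{0,1} = 2
g(5) = mex{0,1} = 2
g(6) = mex{0,1,2} = 3
g(7) = mex{0,1,2} = 3
g(8) = mex{1,2,3} = 0
g(9) = mex{1,2,3} = 0
g(10) = mex{0,2,3} = 1
The P-positions (g = 0) in 0..10 are 0, 1, 8, 9.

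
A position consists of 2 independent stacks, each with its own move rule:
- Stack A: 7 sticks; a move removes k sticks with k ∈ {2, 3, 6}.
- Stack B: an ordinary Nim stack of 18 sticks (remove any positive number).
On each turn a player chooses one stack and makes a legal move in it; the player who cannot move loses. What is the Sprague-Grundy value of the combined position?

Build the Grundy sequence for stack A with g(k) = mex{g(k−s) : s ∈ {2, 3, 6}, s ≤ k}:
g(0) = mex{} = 0
g(1) = mex{} = 0
g(2) = mex{0} = 1
g(3) = mex{0} = 1
g(4) = mex{0,1} = 2
g(5) = mex{1} = 0
g(6) = mex{0,1,2} = 3
g(7) = mex{0,2} = 1
So g(7) = 1.
Stack B is a plain Nim stack of size 18, so its Grundy value is 18.
The value of a disjunctive sum is the nim-sum of the parts.
Combined value = 1 XOR 18 = 19.

19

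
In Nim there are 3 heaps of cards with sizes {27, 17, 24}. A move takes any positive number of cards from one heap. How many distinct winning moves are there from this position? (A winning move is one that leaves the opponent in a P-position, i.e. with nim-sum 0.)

Bitwise XOR of the heap sizes:
  11011  (27)
  10001  (17)
  11000  (24)
  -----
  10010  (18)
The overall nim-sum is X = 18. A heap of size p has a winning move iff p XOR X < p (reduce it to p XOR X).
  27: 27 XOR 18 = 9 < 27 — winning move (to 9).
  17: 17 XOR 18 = 3 < 17 — winning move (to 3).
  24: 24 XOR 18 = 10 < 24 — winning move (to 10).
That gives 3 winning moves.

3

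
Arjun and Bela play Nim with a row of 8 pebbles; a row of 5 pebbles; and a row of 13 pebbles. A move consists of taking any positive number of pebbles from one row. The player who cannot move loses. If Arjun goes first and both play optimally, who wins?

Bela wins

In binary:
  1000  (8)
  0101  (5)
  1101  (13)
  ----
  0000  (0)
The nim-sum is 0, so this is a P-position: the player to move is in a losing position under optimal play; Arjun is about to move from it and so loses — Bela wins.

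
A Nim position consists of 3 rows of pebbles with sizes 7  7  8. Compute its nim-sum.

8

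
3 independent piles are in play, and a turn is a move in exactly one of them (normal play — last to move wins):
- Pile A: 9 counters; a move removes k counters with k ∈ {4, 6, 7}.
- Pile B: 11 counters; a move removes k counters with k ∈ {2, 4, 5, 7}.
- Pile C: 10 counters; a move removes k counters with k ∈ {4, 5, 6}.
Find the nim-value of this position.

3

Grundy values for pile A (subtraction set {4, 6, 7}):
g(0) = mex{} = 0
g(1) = mex{} = 0
g(2) = mex{} = 0
g(3) = mex{} = 0
g(4) = mex{0} = 1
g(5) = mex{0} = 1
g(6) = mex{0} = 1
g(7) = mex{0} = 1
g(8) = mex{0,1} = 2
g(9) = mex{0,1} = 2
So g(9) = 2.
Build the Grundy sequence for pile B with g(k) = mex{g(k−s) : s ∈ {2, 4, 5, 7}, s ≤ k}:
g(0) = mex{} = 0
g(1) = mex{} = 0
g(2) = mex{0} = 1
g(3) = mex{0} = 1
g(4) = mex{0,1} = 2
g(5) = mex{0,1} = 2
g(6) = mex{0,1,2} = 3
g(7) = mex{0,1,2} = 3
g(8) = mex{0,1,2,3} = 4
g(9) = mex{1,2,3} = 0
g(10) = mex{1,2,3,4} = 0
g(11) = mex{0,2,3} = 1
So g(11) = 1.
Grundy values for pile C (subtraction set {4, 5, 6}):
k:     0  1  2  3  4  5  6  7  8  9 10
g(k):  0  0  0  0  1  1  1  1  2  2  0
So g(10) = 0.
The value of a disjunctive sum is the nim-sum of the parts.
Combined value = 2 ⊕ 1 ⊕ 0 = 3.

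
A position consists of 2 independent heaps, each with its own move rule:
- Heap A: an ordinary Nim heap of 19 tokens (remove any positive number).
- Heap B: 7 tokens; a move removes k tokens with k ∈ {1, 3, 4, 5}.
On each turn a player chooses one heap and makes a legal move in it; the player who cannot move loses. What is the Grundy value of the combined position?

Heap A is a plain Nim heap of size 19, so its Grundy value is 19.
Build the Grundy sequence for heap B with g(k) = mex{g(k−s) : s ∈ {1, 3, 4, 5}, s ≤ k}:
g(0) = mex{} = 0
g(1) = mex{0} = 1
g(2) = mex{1} = 0
g(3) = mex{0} = 1
g(4) = mex{0,1} = 2
g(5) = mex{0,1,2} = 3
g(6) = mex{0,1,3} = 2
g(7) = mex{0,1,2} = 3
So g(7) = 3.
By the Sprague-Grundy theorem, the Grundy value of a sum of independent games is the XOR of the component values.
Combined value = 19 XOR 3 = 16.

16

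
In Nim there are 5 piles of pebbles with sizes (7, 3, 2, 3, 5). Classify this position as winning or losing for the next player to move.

Losing position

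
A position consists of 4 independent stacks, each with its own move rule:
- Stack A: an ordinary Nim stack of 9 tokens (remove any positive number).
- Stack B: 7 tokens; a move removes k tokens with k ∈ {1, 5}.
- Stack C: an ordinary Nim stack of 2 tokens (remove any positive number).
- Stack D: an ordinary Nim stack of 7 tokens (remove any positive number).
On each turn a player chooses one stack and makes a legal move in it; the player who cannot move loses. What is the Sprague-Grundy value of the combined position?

13

Stack A is a plain Nim stack of size 9, so its Grundy value is 9.
Build the Grundy sequence for stack B with g(k) = mex{g(k−s) : s ∈ {1, 5}, s ≤ k}:
g(0) = mex{} = 0
g(1) = mex{0} = 1
g(2) = mex{1} = 0
g(3) = mex{0} = 1
g(4) = mex{1} = 0
g(5) = mex{0} = 1
g(6) = mex{1} = 0
g(7) = mex{0} = 1
So g(7) = 1.
Stack C is a plain Nim stack of size 2, so its Grundy value is 2.
Stack D is a plain Nim stack of size 7, so its Grundy value is 7.
The value of a disjunctive sum is the nim-sum of the parts.
Combined value = 9 ⊕ 1 ⊕ 2 ⊕ 7 = 13.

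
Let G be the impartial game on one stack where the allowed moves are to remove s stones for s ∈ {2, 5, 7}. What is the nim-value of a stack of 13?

0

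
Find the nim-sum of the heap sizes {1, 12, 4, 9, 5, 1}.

In binary:
  0001  (1)
  1100  (12)
  0100  (4)
  1001  (9)
  0101  (5)
  0001  (1)
  ----
  0100  (4)

4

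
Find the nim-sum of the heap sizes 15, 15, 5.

5

Bitwise XOR of the heap sizes:
  1111  (15)
  1111  (15)
  0101  (5)
  ----
  0101  (5)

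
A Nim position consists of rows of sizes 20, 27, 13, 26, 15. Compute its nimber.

23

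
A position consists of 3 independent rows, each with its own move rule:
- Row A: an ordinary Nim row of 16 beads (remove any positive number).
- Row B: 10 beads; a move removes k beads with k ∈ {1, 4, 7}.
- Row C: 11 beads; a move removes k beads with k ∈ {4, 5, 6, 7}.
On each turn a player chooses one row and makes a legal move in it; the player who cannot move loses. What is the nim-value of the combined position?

16

Row A is a plain Nim row of size 16, so its Grundy value is 16.
Grundy values for row B (subtraction set {1, 4, 7}):
g(0) = mex{} = 0
g(1) = mex{0} = 1
g(2) = mex{1} = 0
g(3) = mex{0} = 1
g(4) = mex{0,1} = 2
g(5) = mex{1,2} = 0
g(6) = mex{0} = 1
g(7) = mex{0,1} = 2
g(8) = mex{1,2} = 0
g(9) = mex{0} = 1
g(10) = mex{1} = 0
So g(10) = 0.
Grundy values for row C (subtraction set {4, 5, 6, 7}):
k:     0  1  2  3  4  5  6  7  8  9 10 11
g(k):  0  0  0  0  1  1  1  1  2  2  2  0
So g(11) = 0.
By the Sprague-Grundy theorem, the Grundy value of a sum of independent games is the XOR of the component values.
Combined value = 16 ⊕ 0 ⊕ 0 = 16.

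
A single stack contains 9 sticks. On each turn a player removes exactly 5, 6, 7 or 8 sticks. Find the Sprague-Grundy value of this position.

1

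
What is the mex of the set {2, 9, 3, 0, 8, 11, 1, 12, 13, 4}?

The values 0, 1, 2, 3, 4 are all present; 5 is the first non-negative integer missing from the set.

5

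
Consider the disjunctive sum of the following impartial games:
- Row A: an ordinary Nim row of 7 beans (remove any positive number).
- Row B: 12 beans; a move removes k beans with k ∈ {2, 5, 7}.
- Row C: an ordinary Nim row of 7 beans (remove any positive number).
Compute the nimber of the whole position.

Row A is a plain Nim row of size 7, so its Grundy value is 7.
Grundy values for row B (subtraction set {2, 5, 7}):
g(0) = mex{} = 0
g(1) = mex{} = 0
g(2) = mex{0} = 1
g(3) = mex{0} = 1
g(4) = mex{1} = 0
g(5) = mex{0,1} = 2
g(6) = mex{0} = 1
g(7) = mex{0,1,2} = 3
g(8) = mex{0,1} = 2
g(9) = mex{0,1,3} = 2
g(10) = mex{1,2} = 0
g(11) = mex{0,1,2} = 3
g(12) = mex{0,2,3} = 1
So g(12) = 1.
Row C is a plain Nim row of size 7, so its Grundy value is 7.
By the Sprague-Grundy theorem, the Grundy value of a sum of independent games is the XOR of the component values.
Combined value = 7 XOR 1 XOR 7 = 1.

1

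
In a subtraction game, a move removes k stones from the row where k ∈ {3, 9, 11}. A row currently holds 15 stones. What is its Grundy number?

3

Grundy values for subtraction set {3, 9, 11}:
k:     0  1  2  3  4  5  6  7  8  9 10 11 12 13 14 15
g(k):  0  0  0  1  1  1  0  0  0  1  1  1  2  2  0  3
So g(15) = 3.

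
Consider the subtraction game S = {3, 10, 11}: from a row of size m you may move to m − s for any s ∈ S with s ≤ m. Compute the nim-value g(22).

Build the Grundy sequence with g(k) = mex{g(k−s) : s ∈ {3, 10, 11}, s ≤ k}:
k:     0  1  2  3  4  5  6  7  8  9 10 11 12 13 14 15 16 17 18 19 20 21 22
g(k):  0  0  0  1  1  1  0  0  0  1  1  1  2  2  0  0  3  1  1  2  0  0  0
So g(22) = 0.

0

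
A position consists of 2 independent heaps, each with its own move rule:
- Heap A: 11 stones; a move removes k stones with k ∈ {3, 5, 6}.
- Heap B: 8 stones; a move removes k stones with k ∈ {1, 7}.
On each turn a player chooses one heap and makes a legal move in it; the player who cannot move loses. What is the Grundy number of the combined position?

0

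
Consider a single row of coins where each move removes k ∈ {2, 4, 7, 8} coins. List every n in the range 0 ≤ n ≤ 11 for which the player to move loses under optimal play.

0, 1, 6, 11

Grundy values for subtraction set {2, 4, 7, 8}:
g(0) = mex{} = 0
g(1) = mex{} = 0
g(2) = mex{0} = 1
g(3) = mex{0} = 1
g(4) = mex{0,1} = 2
g(5) = mex{0,1} = 2
g(6) = mex{1,2} = 0
g(7) = mex{0,1,2} = 3
g(8) = mex{0,2} = 1
g(9) = mex{0,1,2,3} = 4
g(10) = mex{0,1} = 2
g(11) = mex{1,2,3,4} = 0
The P-positions (g = 0) in 0..11 are 0, 1, 6, 11.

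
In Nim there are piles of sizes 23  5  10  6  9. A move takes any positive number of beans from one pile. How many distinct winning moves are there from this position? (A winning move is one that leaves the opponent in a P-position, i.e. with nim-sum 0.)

Compute the nim-sum pairwise:
23 ⊕ 5 = 18
18 ⊕ 10 = 24
24 ⊕ 6 = 30
30 ⊕ 9 = 23
The overall nim-sum is X = 23. A pile of size p has a winning move iff p XOR X < p (reduce it to p XOR X).
  23: 23 XOR 23 = 0 < 23 — winning move (to 0).
  5: 5 XOR 23 = 18 ≥ 5 — no move.
  10: 10 XOR 23 = 29 ≥ 10 — no move.
  6: 6 XOR 23 = 17 ≥ 6 — no move.
  9: 9 XOR 23 = 30 ≥ 9 — no move.
That gives 1 winning move.

1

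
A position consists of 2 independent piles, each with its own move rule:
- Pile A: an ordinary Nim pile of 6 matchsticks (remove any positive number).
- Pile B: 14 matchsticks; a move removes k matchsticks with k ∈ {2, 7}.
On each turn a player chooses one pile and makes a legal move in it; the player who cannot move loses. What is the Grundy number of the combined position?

Pile A is a plain Nim pile of size 6, so its Grundy value is 6.
Build the Grundy sequence for pile B with g(k) = mex{g(k−s) : s ∈ {2, 7}, s ≤ k}:
k:     0  1  2  3  4  5  6  7  8  9 10 11 12 13 14
g(k):  0  0  1  1  0  0  1  1  2  0  0  1  1  0  0
So g(14) = 0.
By the Sprague-Grundy theorem, the Grundy value of a sum of independent games is the XOR of the component values.
Combined value = 6 XOR 0 = 6.

6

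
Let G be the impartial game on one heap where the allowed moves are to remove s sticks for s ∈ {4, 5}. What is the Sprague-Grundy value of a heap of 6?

Build the Grundy sequence with g(k) = mex{g(k−s) : s ∈ {4, 5}, s ≤ k}:
g(0) = mex{} = 0
g(1) = mex{} = 0
g(2) = mex{} = 0
g(3) = mex{} = 0
g(4) = mex{0} = 1
g(5) = mex{0} = 1
g(6) = mex{0} = 1
So g(6) = 1.

1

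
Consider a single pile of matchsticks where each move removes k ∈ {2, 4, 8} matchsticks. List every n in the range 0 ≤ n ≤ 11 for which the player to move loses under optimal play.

Grundy values for subtraction set {2, 4, 8}:
k:     0  1  2  3  4  5  6  7  8  9 10 11
g(k):  0  0  1  1  2  2  0  0  1  1  2  2
The P-positions (g = 0) in 0..11 are 0, 1, 6, 7.

0, 1, 6, 7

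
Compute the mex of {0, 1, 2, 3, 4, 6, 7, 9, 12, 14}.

5

The values 0, 1, 2, 3, 4 are all present; 5 is the first non-negative integer missing from the set.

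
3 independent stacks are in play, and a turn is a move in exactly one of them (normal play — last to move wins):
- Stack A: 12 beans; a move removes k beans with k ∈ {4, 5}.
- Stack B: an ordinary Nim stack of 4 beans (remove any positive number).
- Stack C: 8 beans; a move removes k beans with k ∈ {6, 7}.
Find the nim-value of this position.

5

For stack A, compute g(0), g(1), … with moves {4, 5}:
g(0) = mex{} = 0
g(1) = mex{} = 0
g(2) = mex{} = 0
g(3) = mex{} = 0
g(4) = mex{0} = 1
g(5) = mex{0} = 1
g(6) = mex{0} = 1
g(7) = mex{0} = 1
g(8) = mex{0,1} = 2
g(9) = mex{1} = 0
g(10) = mex{1} = 0
g(11) = mex{1} = 0
g(12) = mex{1,2} = 0
So g(12) = 0.
Stack B is a plain Nim stack of size 4, so its Grundy value is 4.
Build the Grundy sequence for stack C with g(k) = mex{g(k−s) : s ∈ {6, 7}, s ≤ k}:
k:     0  1  2  3  4  5  6  7  8
g(k):  0  0  0  0  0  0  1  1  1
So g(8) = 1.
By the Sprague-Grundy theorem, the Grundy value of a sum of independent games is the XOR of the component values.
Combined value = 0 ⊕ 4 ⊕ 1 = 5.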